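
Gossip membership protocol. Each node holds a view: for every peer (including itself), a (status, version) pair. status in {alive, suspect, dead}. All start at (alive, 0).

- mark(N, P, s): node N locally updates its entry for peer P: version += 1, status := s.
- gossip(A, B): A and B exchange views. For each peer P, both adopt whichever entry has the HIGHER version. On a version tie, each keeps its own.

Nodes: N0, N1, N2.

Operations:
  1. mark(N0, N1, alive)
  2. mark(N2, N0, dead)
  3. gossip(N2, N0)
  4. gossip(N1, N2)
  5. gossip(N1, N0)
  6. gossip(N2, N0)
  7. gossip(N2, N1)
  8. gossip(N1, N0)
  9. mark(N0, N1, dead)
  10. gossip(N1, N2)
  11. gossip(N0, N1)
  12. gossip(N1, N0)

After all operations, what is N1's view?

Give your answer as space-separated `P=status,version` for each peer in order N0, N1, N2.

Op 1: N0 marks N1=alive -> (alive,v1)
Op 2: N2 marks N0=dead -> (dead,v1)
Op 3: gossip N2<->N0 -> N2.N0=(dead,v1) N2.N1=(alive,v1) N2.N2=(alive,v0) | N0.N0=(dead,v1) N0.N1=(alive,v1) N0.N2=(alive,v0)
Op 4: gossip N1<->N2 -> N1.N0=(dead,v1) N1.N1=(alive,v1) N1.N2=(alive,v0) | N2.N0=(dead,v1) N2.N1=(alive,v1) N2.N2=(alive,v0)
Op 5: gossip N1<->N0 -> N1.N0=(dead,v1) N1.N1=(alive,v1) N1.N2=(alive,v0) | N0.N0=(dead,v1) N0.N1=(alive,v1) N0.N2=(alive,v0)
Op 6: gossip N2<->N0 -> N2.N0=(dead,v1) N2.N1=(alive,v1) N2.N2=(alive,v0) | N0.N0=(dead,v1) N0.N1=(alive,v1) N0.N2=(alive,v0)
Op 7: gossip N2<->N1 -> N2.N0=(dead,v1) N2.N1=(alive,v1) N2.N2=(alive,v0) | N1.N0=(dead,v1) N1.N1=(alive,v1) N1.N2=(alive,v0)
Op 8: gossip N1<->N0 -> N1.N0=(dead,v1) N1.N1=(alive,v1) N1.N2=(alive,v0) | N0.N0=(dead,v1) N0.N1=(alive,v1) N0.N2=(alive,v0)
Op 9: N0 marks N1=dead -> (dead,v2)
Op 10: gossip N1<->N2 -> N1.N0=(dead,v1) N1.N1=(alive,v1) N1.N2=(alive,v0) | N2.N0=(dead,v1) N2.N1=(alive,v1) N2.N2=(alive,v0)
Op 11: gossip N0<->N1 -> N0.N0=(dead,v1) N0.N1=(dead,v2) N0.N2=(alive,v0) | N1.N0=(dead,v1) N1.N1=(dead,v2) N1.N2=(alive,v0)
Op 12: gossip N1<->N0 -> N1.N0=(dead,v1) N1.N1=(dead,v2) N1.N2=(alive,v0) | N0.N0=(dead,v1) N0.N1=(dead,v2) N0.N2=(alive,v0)

Answer: N0=dead,1 N1=dead,2 N2=alive,0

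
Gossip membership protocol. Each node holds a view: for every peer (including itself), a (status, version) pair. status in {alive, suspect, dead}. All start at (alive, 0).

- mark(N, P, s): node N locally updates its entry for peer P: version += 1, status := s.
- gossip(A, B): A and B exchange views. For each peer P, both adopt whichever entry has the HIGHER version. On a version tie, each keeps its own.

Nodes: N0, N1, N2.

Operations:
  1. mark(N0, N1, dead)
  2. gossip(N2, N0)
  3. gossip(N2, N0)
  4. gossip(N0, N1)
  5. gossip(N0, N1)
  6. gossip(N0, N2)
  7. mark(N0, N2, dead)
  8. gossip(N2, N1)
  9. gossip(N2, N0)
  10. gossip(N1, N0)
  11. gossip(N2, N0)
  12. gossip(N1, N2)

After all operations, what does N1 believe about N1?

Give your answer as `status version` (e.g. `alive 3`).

Answer: dead 1

Derivation:
Op 1: N0 marks N1=dead -> (dead,v1)
Op 2: gossip N2<->N0 -> N2.N0=(alive,v0) N2.N1=(dead,v1) N2.N2=(alive,v0) | N0.N0=(alive,v0) N0.N1=(dead,v1) N0.N2=(alive,v0)
Op 3: gossip N2<->N0 -> N2.N0=(alive,v0) N2.N1=(dead,v1) N2.N2=(alive,v0) | N0.N0=(alive,v0) N0.N1=(dead,v1) N0.N2=(alive,v0)
Op 4: gossip N0<->N1 -> N0.N0=(alive,v0) N0.N1=(dead,v1) N0.N2=(alive,v0) | N1.N0=(alive,v0) N1.N1=(dead,v1) N1.N2=(alive,v0)
Op 5: gossip N0<->N1 -> N0.N0=(alive,v0) N0.N1=(dead,v1) N0.N2=(alive,v0) | N1.N0=(alive,v0) N1.N1=(dead,v1) N1.N2=(alive,v0)
Op 6: gossip N0<->N2 -> N0.N0=(alive,v0) N0.N1=(dead,v1) N0.N2=(alive,v0) | N2.N0=(alive,v0) N2.N1=(dead,v1) N2.N2=(alive,v0)
Op 7: N0 marks N2=dead -> (dead,v1)
Op 8: gossip N2<->N1 -> N2.N0=(alive,v0) N2.N1=(dead,v1) N2.N2=(alive,v0) | N1.N0=(alive,v0) N1.N1=(dead,v1) N1.N2=(alive,v0)
Op 9: gossip N2<->N0 -> N2.N0=(alive,v0) N2.N1=(dead,v1) N2.N2=(dead,v1) | N0.N0=(alive,v0) N0.N1=(dead,v1) N0.N2=(dead,v1)
Op 10: gossip N1<->N0 -> N1.N0=(alive,v0) N1.N1=(dead,v1) N1.N2=(dead,v1) | N0.N0=(alive,v0) N0.N1=(dead,v1) N0.N2=(dead,v1)
Op 11: gossip N2<->N0 -> N2.N0=(alive,v0) N2.N1=(dead,v1) N2.N2=(dead,v1) | N0.N0=(alive,v0) N0.N1=(dead,v1) N0.N2=(dead,v1)
Op 12: gossip N1<->N2 -> N1.N0=(alive,v0) N1.N1=(dead,v1) N1.N2=(dead,v1) | N2.N0=(alive,v0) N2.N1=(dead,v1) N2.N2=(dead,v1)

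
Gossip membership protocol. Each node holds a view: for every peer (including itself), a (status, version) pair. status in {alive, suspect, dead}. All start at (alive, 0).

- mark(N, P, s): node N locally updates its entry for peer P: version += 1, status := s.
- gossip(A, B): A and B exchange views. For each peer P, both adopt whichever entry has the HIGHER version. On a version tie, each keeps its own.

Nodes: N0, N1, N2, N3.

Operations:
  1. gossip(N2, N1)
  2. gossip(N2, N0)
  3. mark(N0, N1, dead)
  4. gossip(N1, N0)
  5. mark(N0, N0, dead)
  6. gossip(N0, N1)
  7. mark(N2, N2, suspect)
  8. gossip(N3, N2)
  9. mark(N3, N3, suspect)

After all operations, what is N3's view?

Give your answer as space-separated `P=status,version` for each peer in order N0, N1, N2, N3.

Answer: N0=alive,0 N1=alive,0 N2=suspect,1 N3=suspect,1

Derivation:
Op 1: gossip N2<->N1 -> N2.N0=(alive,v0) N2.N1=(alive,v0) N2.N2=(alive,v0) N2.N3=(alive,v0) | N1.N0=(alive,v0) N1.N1=(alive,v0) N1.N2=(alive,v0) N1.N3=(alive,v0)
Op 2: gossip N2<->N0 -> N2.N0=(alive,v0) N2.N1=(alive,v0) N2.N2=(alive,v0) N2.N3=(alive,v0) | N0.N0=(alive,v0) N0.N1=(alive,v0) N0.N2=(alive,v0) N0.N3=(alive,v0)
Op 3: N0 marks N1=dead -> (dead,v1)
Op 4: gossip N1<->N0 -> N1.N0=(alive,v0) N1.N1=(dead,v1) N1.N2=(alive,v0) N1.N3=(alive,v0) | N0.N0=(alive,v0) N0.N1=(dead,v1) N0.N2=(alive,v0) N0.N3=(alive,v0)
Op 5: N0 marks N0=dead -> (dead,v1)
Op 6: gossip N0<->N1 -> N0.N0=(dead,v1) N0.N1=(dead,v1) N0.N2=(alive,v0) N0.N3=(alive,v0) | N1.N0=(dead,v1) N1.N1=(dead,v1) N1.N2=(alive,v0) N1.N3=(alive,v0)
Op 7: N2 marks N2=suspect -> (suspect,v1)
Op 8: gossip N3<->N2 -> N3.N0=(alive,v0) N3.N1=(alive,v0) N3.N2=(suspect,v1) N3.N3=(alive,v0) | N2.N0=(alive,v0) N2.N1=(alive,v0) N2.N2=(suspect,v1) N2.N3=(alive,v0)
Op 9: N3 marks N3=suspect -> (suspect,v1)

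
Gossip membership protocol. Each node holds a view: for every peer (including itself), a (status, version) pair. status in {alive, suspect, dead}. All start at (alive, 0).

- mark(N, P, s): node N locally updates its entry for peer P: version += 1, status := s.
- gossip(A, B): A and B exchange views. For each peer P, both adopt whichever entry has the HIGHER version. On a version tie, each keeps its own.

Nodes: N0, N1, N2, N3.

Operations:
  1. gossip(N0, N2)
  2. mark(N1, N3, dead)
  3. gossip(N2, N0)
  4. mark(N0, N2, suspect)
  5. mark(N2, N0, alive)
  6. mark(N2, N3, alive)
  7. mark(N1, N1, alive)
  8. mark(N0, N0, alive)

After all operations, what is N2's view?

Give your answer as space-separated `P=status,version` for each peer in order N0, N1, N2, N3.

Answer: N0=alive,1 N1=alive,0 N2=alive,0 N3=alive,1

Derivation:
Op 1: gossip N0<->N2 -> N0.N0=(alive,v0) N0.N1=(alive,v0) N0.N2=(alive,v0) N0.N3=(alive,v0) | N2.N0=(alive,v0) N2.N1=(alive,v0) N2.N2=(alive,v0) N2.N3=(alive,v0)
Op 2: N1 marks N3=dead -> (dead,v1)
Op 3: gossip N2<->N0 -> N2.N0=(alive,v0) N2.N1=(alive,v0) N2.N2=(alive,v0) N2.N3=(alive,v0) | N0.N0=(alive,v0) N0.N1=(alive,v0) N0.N2=(alive,v0) N0.N3=(alive,v0)
Op 4: N0 marks N2=suspect -> (suspect,v1)
Op 5: N2 marks N0=alive -> (alive,v1)
Op 6: N2 marks N3=alive -> (alive,v1)
Op 7: N1 marks N1=alive -> (alive,v1)
Op 8: N0 marks N0=alive -> (alive,v1)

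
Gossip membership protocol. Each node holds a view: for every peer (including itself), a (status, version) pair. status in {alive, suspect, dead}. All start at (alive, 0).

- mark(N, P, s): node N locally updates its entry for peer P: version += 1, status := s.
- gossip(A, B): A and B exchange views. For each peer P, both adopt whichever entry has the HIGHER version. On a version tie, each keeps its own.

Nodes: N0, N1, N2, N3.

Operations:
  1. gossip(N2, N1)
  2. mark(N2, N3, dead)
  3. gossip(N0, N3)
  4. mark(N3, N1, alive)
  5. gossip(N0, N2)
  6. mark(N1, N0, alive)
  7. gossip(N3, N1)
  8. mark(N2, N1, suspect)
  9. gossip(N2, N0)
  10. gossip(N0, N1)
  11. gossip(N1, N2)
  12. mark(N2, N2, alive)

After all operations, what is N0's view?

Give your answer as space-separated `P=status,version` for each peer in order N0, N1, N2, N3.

Answer: N0=alive,1 N1=suspect,1 N2=alive,0 N3=dead,1

Derivation:
Op 1: gossip N2<->N1 -> N2.N0=(alive,v0) N2.N1=(alive,v0) N2.N2=(alive,v0) N2.N3=(alive,v0) | N1.N0=(alive,v0) N1.N1=(alive,v0) N1.N2=(alive,v0) N1.N3=(alive,v0)
Op 2: N2 marks N3=dead -> (dead,v1)
Op 3: gossip N0<->N3 -> N0.N0=(alive,v0) N0.N1=(alive,v0) N0.N2=(alive,v0) N0.N3=(alive,v0) | N3.N0=(alive,v0) N3.N1=(alive,v0) N3.N2=(alive,v0) N3.N3=(alive,v0)
Op 4: N3 marks N1=alive -> (alive,v1)
Op 5: gossip N0<->N2 -> N0.N0=(alive,v0) N0.N1=(alive,v0) N0.N2=(alive,v0) N0.N3=(dead,v1) | N2.N0=(alive,v0) N2.N1=(alive,v0) N2.N2=(alive,v0) N2.N3=(dead,v1)
Op 6: N1 marks N0=alive -> (alive,v1)
Op 7: gossip N3<->N1 -> N3.N0=(alive,v1) N3.N1=(alive,v1) N3.N2=(alive,v0) N3.N3=(alive,v0) | N1.N0=(alive,v1) N1.N1=(alive,v1) N1.N2=(alive,v0) N1.N3=(alive,v0)
Op 8: N2 marks N1=suspect -> (suspect,v1)
Op 9: gossip N2<->N0 -> N2.N0=(alive,v0) N2.N1=(suspect,v1) N2.N2=(alive,v0) N2.N3=(dead,v1) | N0.N0=(alive,v0) N0.N1=(suspect,v1) N0.N2=(alive,v0) N0.N3=(dead,v1)
Op 10: gossip N0<->N1 -> N0.N0=(alive,v1) N0.N1=(suspect,v1) N0.N2=(alive,v0) N0.N3=(dead,v1) | N1.N0=(alive,v1) N1.N1=(alive,v1) N1.N2=(alive,v0) N1.N3=(dead,v1)
Op 11: gossip N1<->N2 -> N1.N0=(alive,v1) N1.N1=(alive,v1) N1.N2=(alive,v0) N1.N3=(dead,v1) | N2.N0=(alive,v1) N2.N1=(suspect,v1) N2.N2=(alive,v0) N2.N3=(dead,v1)
Op 12: N2 marks N2=alive -> (alive,v1)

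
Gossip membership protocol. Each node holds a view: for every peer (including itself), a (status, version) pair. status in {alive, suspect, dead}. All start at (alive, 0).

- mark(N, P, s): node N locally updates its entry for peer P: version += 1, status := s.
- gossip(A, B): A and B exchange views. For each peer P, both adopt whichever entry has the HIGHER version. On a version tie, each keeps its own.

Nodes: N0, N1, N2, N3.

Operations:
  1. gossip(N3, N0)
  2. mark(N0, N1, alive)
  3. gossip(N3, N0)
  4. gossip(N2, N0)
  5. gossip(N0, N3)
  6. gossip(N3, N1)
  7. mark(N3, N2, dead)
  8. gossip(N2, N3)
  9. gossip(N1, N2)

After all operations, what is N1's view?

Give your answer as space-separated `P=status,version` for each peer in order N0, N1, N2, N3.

Op 1: gossip N3<->N0 -> N3.N0=(alive,v0) N3.N1=(alive,v0) N3.N2=(alive,v0) N3.N3=(alive,v0) | N0.N0=(alive,v0) N0.N1=(alive,v0) N0.N2=(alive,v0) N0.N3=(alive,v0)
Op 2: N0 marks N1=alive -> (alive,v1)
Op 3: gossip N3<->N0 -> N3.N0=(alive,v0) N3.N1=(alive,v1) N3.N2=(alive,v0) N3.N3=(alive,v0) | N0.N0=(alive,v0) N0.N1=(alive,v1) N0.N2=(alive,v0) N0.N3=(alive,v0)
Op 4: gossip N2<->N0 -> N2.N0=(alive,v0) N2.N1=(alive,v1) N2.N2=(alive,v0) N2.N3=(alive,v0) | N0.N0=(alive,v0) N0.N1=(alive,v1) N0.N2=(alive,v0) N0.N3=(alive,v0)
Op 5: gossip N0<->N3 -> N0.N0=(alive,v0) N0.N1=(alive,v1) N0.N2=(alive,v0) N0.N3=(alive,v0) | N3.N0=(alive,v0) N3.N1=(alive,v1) N3.N2=(alive,v0) N3.N3=(alive,v0)
Op 6: gossip N3<->N1 -> N3.N0=(alive,v0) N3.N1=(alive,v1) N3.N2=(alive,v0) N3.N3=(alive,v0) | N1.N0=(alive,v0) N1.N1=(alive,v1) N1.N2=(alive,v0) N1.N3=(alive,v0)
Op 7: N3 marks N2=dead -> (dead,v1)
Op 8: gossip N2<->N3 -> N2.N0=(alive,v0) N2.N1=(alive,v1) N2.N2=(dead,v1) N2.N3=(alive,v0) | N3.N0=(alive,v0) N3.N1=(alive,v1) N3.N2=(dead,v1) N3.N3=(alive,v0)
Op 9: gossip N1<->N2 -> N1.N0=(alive,v0) N1.N1=(alive,v1) N1.N2=(dead,v1) N1.N3=(alive,v0) | N2.N0=(alive,v0) N2.N1=(alive,v1) N2.N2=(dead,v1) N2.N3=(alive,v0)

Answer: N0=alive,0 N1=alive,1 N2=dead,1 N3=alive,0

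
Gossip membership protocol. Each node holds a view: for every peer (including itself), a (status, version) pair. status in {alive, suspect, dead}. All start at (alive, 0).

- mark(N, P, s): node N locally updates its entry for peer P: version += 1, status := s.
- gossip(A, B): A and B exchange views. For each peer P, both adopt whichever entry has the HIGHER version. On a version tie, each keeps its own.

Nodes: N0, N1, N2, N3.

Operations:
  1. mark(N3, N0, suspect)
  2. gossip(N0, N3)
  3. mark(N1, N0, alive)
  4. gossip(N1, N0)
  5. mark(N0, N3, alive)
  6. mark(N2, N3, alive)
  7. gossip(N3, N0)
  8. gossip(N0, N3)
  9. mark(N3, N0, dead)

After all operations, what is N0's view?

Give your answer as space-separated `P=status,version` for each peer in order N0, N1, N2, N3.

Answer: N0=suspect,1 N1=alive,0 N2=alive,0 N3=alive,1

Derivation:
Op 1: N3 marks N0=suspect -> (suspect,v1)
Op 2: gossip N0<->N3 -> N0.N0=(suspect,v1) N0.N1=(alive,v0) N0.N2=(alive,v0) N0.N3=(alive,v0) | N3.N0=(suspect,v1) N3.N1=(alive,v0) N3.N2=(alive,v0) N3.N3=(alive,v0)
Op 3: N1 marks N0=alive -> (alive,v1)
Op 4: gossip N1<->N0 -> N1.N0=(alive,v1) N1.N1=(alive,v0) N1.N2=(alive,v0) N1.N3=(alive,v0) | N0.N0=(suspect,v1) N0.N1=(alive,v0) N0.N2=(alive,v0) N0.N3=(alive,v0)
Op 5: N0 marks N3=alive -> (alive,v1)
Op 6: N2 marks N3=alive -> (alive,v1)
Op 7: gossip N3<->N0 -> N3.N0=(suspect,v1) N3.N1=(alive,v0) N3.N2=(alive,v0) N3.N3=(alive,v1) | N0.N0=(suspect,v1) N0.N1=(alive,v0) N0.N2=(alive,v0) N0.N3=(alive,v1)
Op 8: gossip N0<->N3 -> N0.N0=(suspect,v1) N0.N1=(alive,v0) N0.N2=(alive,v0) N0.N3=(alive,v1) | N3.N0=(suspect,v1) N3.N1=(alive,v0) N3.N2=(alive,v0) N3.N3=(alive,v1)
Op 9: N3 marks N0=dead -> (dead,v2)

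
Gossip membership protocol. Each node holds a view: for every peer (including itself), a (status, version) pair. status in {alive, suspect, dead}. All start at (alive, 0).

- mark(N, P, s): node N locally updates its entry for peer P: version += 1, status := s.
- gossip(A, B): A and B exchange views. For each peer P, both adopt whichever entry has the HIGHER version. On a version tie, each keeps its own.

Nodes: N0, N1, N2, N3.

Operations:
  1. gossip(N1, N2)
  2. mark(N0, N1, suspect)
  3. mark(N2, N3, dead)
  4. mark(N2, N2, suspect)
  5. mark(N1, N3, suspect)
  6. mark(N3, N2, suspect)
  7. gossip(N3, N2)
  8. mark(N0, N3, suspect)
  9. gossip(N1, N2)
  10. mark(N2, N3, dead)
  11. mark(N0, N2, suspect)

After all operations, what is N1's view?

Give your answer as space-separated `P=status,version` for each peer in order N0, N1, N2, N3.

Answer: N0=alive,0 N1=alive,0 N2=suspect,1 N3=suspect,1

Derivation:
Op 1: gossip N1<->N2 -> N1.N0=(alive,v0) N1.N1=(alive,v0) N1.N2=(alive,v0) N1.N3=(alive,v0) | N2.N0=(alive,v0) N2.N1=(alive,v0) N2.N2=(alive,v0) N2.N3=(alive,v0)
Op 2: N0 marks N1=suspect -> (suspect,v1)
Op 3: N2 marks N3=dead -> (dead,v1)
Op 4: N2 marks N2=suspect -> (suspect,v1)
Op 5: N1 marks N3=suspect -> (suspect,v1)
Op 6: N3 marks N2=suspect -> (suspect,v1)
Op 7: gossip N3<->N2 -> N3.N0=(alive,v0) N3.N1=(alive,v0) N3.N2=(suspect,v1) N3.N3=(dead,v1) | N2.N0=(alive,v0) N2.N1=(alive,v0) N2.N2=(suspect,v1) N2.N3=(dead,v1)
Op 8: N0 marks N3=suspect -> (suspect,v1)
Op 9: gossip N1<->N2 -> N1.N0=(alive,v0) N1.N1=(alive,v0) N1.N2=(suspect,v1) N1.N3=(suspect,v1) | N2.N0=(alive,v0) N2.N1=(alive,v0) N2.N2=(suspect,v1) N2.N3=(dead,v1)
Op 10: N2 marks N3=dead -> (dead,v2)
Op 11: N0 marks N2=suspect -> (suspect,v1)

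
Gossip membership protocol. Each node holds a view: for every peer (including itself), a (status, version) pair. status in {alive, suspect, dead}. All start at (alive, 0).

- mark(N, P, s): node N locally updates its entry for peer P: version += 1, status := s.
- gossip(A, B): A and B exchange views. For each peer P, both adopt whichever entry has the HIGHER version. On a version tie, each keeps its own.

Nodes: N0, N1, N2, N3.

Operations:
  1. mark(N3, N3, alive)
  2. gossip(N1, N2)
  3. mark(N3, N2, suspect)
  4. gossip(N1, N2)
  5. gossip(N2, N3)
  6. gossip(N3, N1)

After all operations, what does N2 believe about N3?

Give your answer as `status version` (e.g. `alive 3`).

Answer: alive 1

Derivation:
Op 1: N3 marks N3=alive -> (alive,v1)
Op 2: gossip N1<->N2 -> N1.N0=(alive,v0) N1.N1=(alive,v0) N1.N2=(alive,v0) N1.N3=(alive,v0) | N2.N0=(alive,v0) N2.N1=(alive,v0) N2.N2=(alive,v0) N2.N3=(alive,v0)
Op 3: N3 marks N2=suspect -> (suspect,v1)
Op 4: gossip N1<->N2 -> N1.N0=(alive,v0) N1.N1=(alive,v0) N1.N2=(alive,v0) N1.N3=(alive,v0) | N2.N0=(alive,v0) N2.N1=(alive,v0) N2.N2=(alive,v0) N2.N3=(alive,v0)
Op 5: gossip N2<->N3 -> N2.N0=(alive,v0) N2.N1=(alive,v0) N2.N2=(suspect,v1) N2.N3=(alive,v1) | N3.N0=(alive,v0) N3.N1=(alive,v0) N3.N2=(suspect,v1) N3.N3=(alive,v1)
Op 6: gossip N3<->N1 -> N3.N0=(alive,v0) N3.N1=(alive,v0) N3.N2=(suspect,v1) N3.N3=(alive,v1) | N1.N0=(alive,v0) N1.N1=(alive,v0) N1.N2=(suspect,v1) N1.N3=(alive,v1)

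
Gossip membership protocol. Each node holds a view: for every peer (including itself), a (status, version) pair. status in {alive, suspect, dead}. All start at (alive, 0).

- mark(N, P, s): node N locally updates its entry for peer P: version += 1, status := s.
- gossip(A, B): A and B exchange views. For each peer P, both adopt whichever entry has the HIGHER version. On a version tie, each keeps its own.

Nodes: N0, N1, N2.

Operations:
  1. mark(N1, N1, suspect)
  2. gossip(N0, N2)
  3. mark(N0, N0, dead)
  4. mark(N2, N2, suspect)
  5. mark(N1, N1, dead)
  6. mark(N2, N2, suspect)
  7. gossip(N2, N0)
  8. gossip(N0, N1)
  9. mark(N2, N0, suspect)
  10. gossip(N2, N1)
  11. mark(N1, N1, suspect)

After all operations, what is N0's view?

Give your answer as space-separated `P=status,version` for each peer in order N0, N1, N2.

Answer: N0=dead,1 N1=dead,2 N2=suspect,2

Derivation:
Op 1: N1 marks N1=suspect -> (suspect,v1)
Op 2: gossip N0<->N2 -> N0.N0=(alive,v0) N0.N1=(alive,v0) N0.N2=(alive,v0) | N2.N0=(alive,v0) N2.N1=(alive,v0) N2.N2=(alive,v0)
Op 3: N0 marks N0=dead -> (dead,v1)
Op 4: N2 marks N2=suspect -> (suspect,v1)
Op 5: N1 marks N1=dead -> (dead,v2)
Op 6: N2 marks N2=suspect -> (suspect,v2)
Op 7: gossip N2<->N0 -> N2.N0=(dead,v1) N2.N1=(alive,v0) N2.N2=(suspect,v2) | N0.N0=(dead,v1) N0.N1=(alive,v0) N0.N2=(suspect,v2)
Op 8: gossip N0<->N1 -> N0.N0=(dead,v1) N0.N1=(dead,v2) N0.N2=(suspect,v2) | N1.N0=(dead,v1) N1.N1=(dead,v2) N1.N2=(suspect,v2)
Op 9: N2 marks N0=suspect -> (suspect,v2)
Op 10: gossip N2<->N1 -> N2.N0=(suspect,v2) N2.N1=(dead,v2) N2.N2=(suspect,v2) | N1.N0=(suspect,v2) N1.N1=(dead,v2) N1.N2=(suspect,v2)
Op 11: N1 marks N1=suspect -> (suspect,v3)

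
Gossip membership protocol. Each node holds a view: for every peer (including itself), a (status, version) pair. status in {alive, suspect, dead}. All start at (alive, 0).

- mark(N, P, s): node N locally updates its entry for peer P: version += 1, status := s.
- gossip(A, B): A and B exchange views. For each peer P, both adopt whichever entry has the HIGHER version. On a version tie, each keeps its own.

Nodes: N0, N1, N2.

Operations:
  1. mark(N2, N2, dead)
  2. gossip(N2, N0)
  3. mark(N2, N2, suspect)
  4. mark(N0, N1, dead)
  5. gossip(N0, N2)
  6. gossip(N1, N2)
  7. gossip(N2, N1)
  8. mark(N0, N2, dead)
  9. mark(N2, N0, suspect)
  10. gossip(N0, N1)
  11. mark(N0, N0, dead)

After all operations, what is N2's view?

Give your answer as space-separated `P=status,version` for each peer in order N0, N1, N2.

Op 1: N2 marks N2=dead -> (dead,v1)
Op 2: gossip N2<->N0 -> N2.N0=(alive,v0) N2.N1=(alive,v0) N2.N2=(dead,v1) | N0.N0=(alive,v0) N0.N1=(alive,v0) N0.N2=(dead,v1)
Op 3: N2 marks N2=suspect -> (suspect,v2)
Op 4: N0 marks N1=dead -> (dead,v1)
Op 5: gossip N0<->N2 -> N0.N0=(alive,v0) N0.N1=(dead,v1) N0.N2=(suspect,v2) | N2.N0=(alive,v0) N2.N1=(dead,v1) N2.N2=(suspect,v2)
Op 6: gossip N1<->N2 -> N1.N0=(alive,v0) N1.N1=(dead,v1) N1.N2=(suspect,v2) | N2.N0=(alive,v0) N2.N1=(dead,v1) N2.N2=(suspect,v2)
Op 7: gossip N2<->N1 -> N2.N0=(alive,v0) N2.N1=(dead,v1) N2.N2=(suspect,v2) | N1.N0=(alive,v0) N1.N1=(dead,v1) N1.N2=(suspect,v2)
Op 8: N0 marks N2=dead -> (dead,v3)
Op 9: N2 marks N0=suspect -> (suspect,v1)
Op 10: gossip N0<->N1 -> N0.N0=(alive,v0) N0.N1=(dead,v1) N0.N2=(dead,v3) | N1.N0=(alive,v0) N1.N1=(dead,v1) N1.N2=(dead,v3)
Op 11: N0 marks N0=dead -> (dead,v1)

Answer: N0=suspect,1 N1=dead,1 N2=suspect,2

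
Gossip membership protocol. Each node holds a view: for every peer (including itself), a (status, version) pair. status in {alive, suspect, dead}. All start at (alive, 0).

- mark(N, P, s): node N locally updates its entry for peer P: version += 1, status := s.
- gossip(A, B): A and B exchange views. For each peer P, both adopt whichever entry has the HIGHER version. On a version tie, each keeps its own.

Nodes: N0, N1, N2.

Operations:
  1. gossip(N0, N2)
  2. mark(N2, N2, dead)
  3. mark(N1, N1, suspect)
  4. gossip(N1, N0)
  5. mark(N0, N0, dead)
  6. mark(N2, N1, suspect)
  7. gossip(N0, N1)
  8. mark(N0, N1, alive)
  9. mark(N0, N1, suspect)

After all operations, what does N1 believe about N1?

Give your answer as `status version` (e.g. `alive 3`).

Op 1: gossip N0<->N2 -> N0.N0=(alive,v0) N0.N1=(alive,v0) N0.N2=(alive,v0) | N2.N0=(alive,v0) N2.N1=(alive,v0) N2.N2=(alive,v0)
Op 2: N2 marks N2=dead -> (dead,v1)
Op 3: N1 marks N1=suspect -> (suspect,v1)
Op 4: gossip N1<->N0 -> N1.N0=(alive,v0) N1.N1=(suspect,v1) N1.N2=(alive,v0) | N0.N0=(alive,v0) N0.N1=(suspect,v1) N0.N2=(alive,v0)
Op 5: N0 marks N0=dead -> (dead,v1)
Op 6: N2 marks N1=suspect -> (suspect,v1)
Op 7: gossip N0<->N1 -> N0.N0=(dead,v1) N0.N1=(suspect,v1) N0.N2=(alive,v0) | N1.N0=(dead,v1) N1.N1=(suspect,v1) N1.N2=(alive,v0)
Op 8: N0 marks N1=alive -> (alive,v2)
Op 9: N0 marks N1=suspect -> (suspect,v3)

Answer: suspect 1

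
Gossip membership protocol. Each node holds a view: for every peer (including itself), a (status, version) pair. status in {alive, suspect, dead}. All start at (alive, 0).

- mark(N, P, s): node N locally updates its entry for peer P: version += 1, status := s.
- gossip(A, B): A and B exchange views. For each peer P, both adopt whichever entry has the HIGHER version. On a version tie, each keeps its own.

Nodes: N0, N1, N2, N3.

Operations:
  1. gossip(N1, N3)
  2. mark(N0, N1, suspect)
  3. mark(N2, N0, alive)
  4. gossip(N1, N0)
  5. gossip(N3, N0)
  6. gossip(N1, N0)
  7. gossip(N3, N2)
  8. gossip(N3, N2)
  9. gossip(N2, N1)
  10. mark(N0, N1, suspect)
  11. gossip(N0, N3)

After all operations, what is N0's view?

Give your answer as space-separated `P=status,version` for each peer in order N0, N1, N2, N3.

Op 1: gossip N1<->N3 -> N1.N0=(alive,v0) N1.N1=(alive,v0) N1.N2=(alive,v0) N1.N3=(alive,v0) | N3.N0=(alive,v0) N3.N1=(alive,v0) N3.N2=(alive,v0) N3.N3=(alive,v0)
Op 2: N0 marks N1=suspect -> (suspect,v1)
Op 3: N2 marks N0=alive -> (alive,v1)
Op 4: gossip N1<->N0 -> N1.N0=(alive,v0) N1.N1=(suspect,v1) N1.N2=(alive,v0) N1.N3=(alive,v0) | N0.N0=(alive,v0) N0.N1=(suspect,v1) N0.N2=(alive,v0) N0.N3=(alive,v0)
Op 5: gossip N3<->N0 -> N3.N0=(alive,v0) N3.N1=(suspect,v1) N3.N2=(alive,v0) N3.N3=(alive,v0) | N0.N0=(alive,v0) N0.N1=(suspect,v1) N0.N2=(alive,v0) N0.N3=(alive,v0)
Op 6: gossip N1<->N0 -> N1.N0=(alive,v0) N1.N1=(suspect,v1) N1.N2=(alive,v0) N1.N3=(alive,v0) | N0.N0=(alive,v0) N0.N1=(suspect,v1) N0.N2=(alive,v0) N0.N3=(alive,v0)
Op 7: gossip N3<->N2 -> N3.N0=(alive,v1) N3.N1=(suspect,v1) N3.N2=(alive,v0) N3.N3=(alive,v0) | N2.N0=(alive,v1) N2.N1=(suspect,v1) N2.N2=(alive,v0) N2.N3=(alive,v0)
Op 8: gossip N3<->N2 -> N3.N0=(alive,v1) N3.N1=(suspect,v1) N3.N2=(alive,v0) N3.N3=(alive,v0) | N2.N0=(alive,v1) N2.N1=(suspect,v1) N2.N2=(alive,v0) N2.N3=(alive,v0)
Op 9: gossip N2<->N1 -> N2.N0=(alive,v1) N2.N1=(suspect,v1) N2.N2=(alive,v0) N2.N3=(alive,v0) | N1.N0=(alive,v1) N1.N1=(suspect,v1) N1.N2=(alive,v0) N1.N3=(alive,v0)
Op 10: N0 marks N1=suspect -> (suspect,v2)
Op 11: gossip N0<->N3 -> N0.N0=(alive,v1) N0.N1=(suspect,v2) N0.N2=(alive,v0) N0.N3=(alive,v0) | N3.N0=(alive,v1) N3.N1=(suspect,v2) N3.N2=(alive,v0) N3.N3=(alive,v0)

Answer: N0=alive,1 N1=suspect,2 N2=alive,0 N3=alive,0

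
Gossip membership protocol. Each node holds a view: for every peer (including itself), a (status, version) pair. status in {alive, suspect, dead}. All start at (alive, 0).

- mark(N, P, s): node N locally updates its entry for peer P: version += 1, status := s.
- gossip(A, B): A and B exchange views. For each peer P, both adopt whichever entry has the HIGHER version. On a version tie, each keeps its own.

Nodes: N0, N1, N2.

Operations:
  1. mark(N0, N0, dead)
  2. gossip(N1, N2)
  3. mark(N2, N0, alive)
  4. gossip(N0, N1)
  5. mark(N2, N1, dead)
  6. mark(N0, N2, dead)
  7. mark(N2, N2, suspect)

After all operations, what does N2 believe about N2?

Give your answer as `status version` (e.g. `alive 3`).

Op 1: N0 marks N0=dead -> (dead,v1)
Op 2: gossip N1<->N2 -> N1.N0=(alive,v0) N1.N1=(alive,v0) N1.N2=(alive,v0) | N2.N0=(alive,v0) N2.N1=(alive,v0) N2.N2=(alive,v0)
Op 3: N2 marks N0=alive -> (alive,v1)
Op 4: gossip N0<->N1 -> N0.N0=(dead,v1) N0.N1=(alive,v0) N0.N2=(alive,v0) | N1.N0=(dead,v1) N1.N1=(alive,v0) N1.N2=(alive,v0)
Op 5: N2 marks N1=dead -> (dead,v1)
Op 6: N0 marks N2=dead -> (dead,v1)
Op 7: N2 marks N2=suspect -> (suspect,v1)

Answer: suspect 1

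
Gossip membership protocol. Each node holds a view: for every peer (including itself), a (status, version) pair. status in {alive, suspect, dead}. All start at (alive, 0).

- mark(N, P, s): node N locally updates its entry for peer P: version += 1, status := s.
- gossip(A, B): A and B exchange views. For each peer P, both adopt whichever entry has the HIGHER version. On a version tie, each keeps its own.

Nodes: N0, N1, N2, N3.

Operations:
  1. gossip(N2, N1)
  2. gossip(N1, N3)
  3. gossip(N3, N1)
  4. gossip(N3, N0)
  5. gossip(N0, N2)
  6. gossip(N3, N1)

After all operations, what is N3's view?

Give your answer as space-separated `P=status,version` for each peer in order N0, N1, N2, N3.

Answer: N0=alive,0 N1=alive,0 N2=alive,0 N3=alive,0

Derivation:
Op 1: gossip N2<->N1 -> N2.N0=(alive,v0) N2.N1=(alive,v0) N2.N2=(alive,v0) N2.N3=(alive,v0) | N1.N0=(alive,v0) N1.N1=(alive,v0) N1.N2=(alive,v0) N1.N3=(alive,v0)
Op 2: gossip N1<->N3 -> N1.N0=(alive,v0) N1.N1=(alive,v0) N1.N2=(alive,v0) N1.N3=(alive,v0) | N3.N0=(alive,v0) N3.N1=(alive,v0) N3.N2=(alive,v0) N3.N3=(alive,v0)
Op 3: gossip N3<->N1 -> N3.N0=(alive,v0) N3.N1=(alive,v0) N3.N2=(alive,v0) N3.N3=(alive,v0) | N1.N0=(alive,v0) N1.N1=(alive,v0) N1.N2=(alive,v0) N1.N3=(alive,v0)
Op 4: gossip N3<->N0 -> N3.N0=(alive,v0) N3.N1=(alive,v0) N3.N2=(alive,v0) N3.N3=(alive,v0) | N0.N0=(alive,v0) N0.N1=(alive,v0) N0.N2=(alive,v0) N0.N3=(alive,v0)
Op 5: gossip N0<->N2 -> N0.N0=(alive,v0) N0.N1=(alive,v0) N0.N2=(alive,v0) N0.N3=(alive,v0) | N2.N0=(alive,v0) N2.N1=(alive,v0) N2.N2=(alive,v0) N2.N3=(alive,v0)
Op 6: gossip N3<->N1 -> N3.N0=(alive,v0) N3.N1=(alive,v0) N3.N2=(alive,v0) N3.N3=(alive,v0) | N1.N0=(alive,v0) N1.N1=(alive,v0) N1.N2=(alive,v0) N1.N3=(alive,v0)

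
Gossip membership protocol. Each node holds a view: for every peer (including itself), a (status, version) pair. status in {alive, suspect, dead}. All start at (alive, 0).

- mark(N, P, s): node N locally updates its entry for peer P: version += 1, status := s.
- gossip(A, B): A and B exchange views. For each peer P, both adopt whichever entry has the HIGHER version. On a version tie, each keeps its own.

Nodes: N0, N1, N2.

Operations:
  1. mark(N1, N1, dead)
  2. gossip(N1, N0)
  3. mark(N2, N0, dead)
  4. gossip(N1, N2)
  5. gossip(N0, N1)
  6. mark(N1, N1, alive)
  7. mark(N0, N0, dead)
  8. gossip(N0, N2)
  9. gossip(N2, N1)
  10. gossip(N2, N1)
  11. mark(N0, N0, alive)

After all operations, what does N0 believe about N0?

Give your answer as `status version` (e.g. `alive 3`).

Op 1: N1 marks N1=dead -> (dead,v1)
Op 2: gossip N1<->N0 -> N1.N0=(alive,v0) N1.N1=(dead,v1) N1.N2=(alive,v0) | N0.N0=(alive,v0) N0.N1=(dead,v1) N0.N2=(alive,v0)
Op 3: N2 marks N0=dead -> (dead,v1)
Op 4: gossip N1<->N2 -> N1.N0=(dead,v1) N1.N1=(dead,v1) N1.N2=(alive,v0) | N2.N0=(dead,v1) N2.N1=(dead,v1) N2.N2=(alive,v0)
Op 5: gossip N0<->N1 -> N0.N0=(dead,v1) N0.N1=(dead,v1) N0.N2=(alive,v0) | N1.N0=(dead,v1) N1.N1=(dead,v1) N1.N2=(alive,v0)
Op 6: N1 marks N1=alive -> (alive,v2)
Op 7: N0 marks N0=dead -> (dead,v2)
Op 8: gossip N0<->N2 -> N0.N0=(dead,v2) N0.N1=(dead,v1) N0.N2=(alive,v0) | N2.N0=(dead,v2) N2.N1=(dead,v1) N2.N2=(alive,v0)
Op 9: gossip N2<->N1 -> N2.N0=(dead,v2) N2.N1=(alive,v2) N2.N2=(alive,v0) | N1.N0=(dead,v2) N1.N1=(alive,v2) N1.N2=(alive,v0)
Op 10: gossip N2<->N1 -> N2.N0=(dead,v2) N2.N1=(alive,v2) N2.N2=(alive,v0) | N1.N0=(dead,v2) N1.N1=(alive,v2) N1.N2=(alive,v0)
Op 11: N0 marks N0=alive -> (alive,v3)

Answer: alive 3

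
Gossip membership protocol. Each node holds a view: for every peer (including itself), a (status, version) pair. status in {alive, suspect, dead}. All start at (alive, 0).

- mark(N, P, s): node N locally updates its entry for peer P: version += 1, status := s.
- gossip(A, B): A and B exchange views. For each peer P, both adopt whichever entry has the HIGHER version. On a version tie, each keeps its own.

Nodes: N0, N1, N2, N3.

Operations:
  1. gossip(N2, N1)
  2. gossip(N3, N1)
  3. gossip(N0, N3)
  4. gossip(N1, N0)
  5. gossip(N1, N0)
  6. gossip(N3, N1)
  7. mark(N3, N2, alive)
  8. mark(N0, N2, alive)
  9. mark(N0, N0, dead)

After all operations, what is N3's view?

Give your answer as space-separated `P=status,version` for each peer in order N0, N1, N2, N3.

Op 1: gossip N2<->N1 -> N2.N0=(alive,v0) N2.N1=(alive,v0) N2.N2=(alive,v0) N2.N3=(alive,v0) | N1.N0=(alive,v0) N1.N1=(alive,v0) N1.N2=(alive,v0) N1.N3=(alive,v0)
Op 2: gossip N3<->N1 -> N3.N0=(alive,v0) N3.N1=(alive,v0) N3.N2=(alive,v0) N3.N3=(alive,v0) | N1.N0=(alive,v0) N1.N1=(alive,v0) N1.N2=(alive,v0) N1.N3=(alive,v0)
Op 3: gossip N0<->N3 -> N0.N0=(alive,v0) N0.N1=(alive,v0) N0.N2=(alive,v0) N0.N3=(alive,v0) | N3.N0=(alive,v0) N3.N1=(alive,v0) N3.N2=(alive,v0) N3.N3=(alive,v0)
Op 4: gossip N1<->N0 -> N1.N0=(alive,v0) N1.N1=(alive,v0) N1.N2=(alive,v0) N1.N3=(alive,v0) | N0.N0=(alive,v0) N0.N1=(alive,v0) N0.N2=(alive,v0) N0.N3=(alive,v0)
Op 5: gossip N1<->N0 -> N1.N0=(alive,v0) N1.N1=(alive,v0) N1.N2=(alive,v0) N1.N3=(alive,v0) | N0.N0=(alive,v0) N0.N1=(alive,v0) N0.N2=(alive,v0) N0.N3=(alive,v0)
Op 6: gossip N3<->N1 -> N3.N0=(alive,v0) N3.N1=(alive,v0) N3.N2=(alive,v0) N3.N3=(alive,v0) | N1.N0=(alive,v0) N1.N1=(alive,v0) N1.N2=(alive,v0) N1.N3=(alive,v0)
Op 7: N3 marks N2=alive -> (alive,v1)
Op 8: N0 marks N2=alive -> (alive,v1)
Op 9: N0 marks N0=dead -> (dead,v1)

Answer: N0=alive,0 N1=alive,0 N2=alive,1 N3=alive,0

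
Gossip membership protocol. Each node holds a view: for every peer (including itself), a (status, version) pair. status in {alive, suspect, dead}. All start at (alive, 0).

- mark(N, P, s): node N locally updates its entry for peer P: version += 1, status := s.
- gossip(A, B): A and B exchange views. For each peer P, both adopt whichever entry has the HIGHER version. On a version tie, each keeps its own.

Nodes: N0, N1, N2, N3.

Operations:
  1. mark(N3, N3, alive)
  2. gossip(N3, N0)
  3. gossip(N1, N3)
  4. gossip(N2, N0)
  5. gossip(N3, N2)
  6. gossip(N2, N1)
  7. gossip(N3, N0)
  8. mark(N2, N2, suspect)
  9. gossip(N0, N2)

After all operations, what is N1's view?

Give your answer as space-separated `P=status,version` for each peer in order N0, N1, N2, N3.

Op 1: N3 marks N3=alive -> (alive,v1)
Op 2: gossip N3<->N0 -> N3.N0=(alive,v0) N3.N1=(alive,v0) N3.N2=(alive,v0) N3.N3=(alive,v1) | N0.N0=(alive,v0) N0.N1=(alive,v0) N0.N2=(alive,v0) N0.N3=(alive,v1)
Op 3: gossip N1<->N3 -> N1.N0=(alive,v0) N1.N1=(alive,v0) N1.N2=(alive,v0) N1.N3=(alive,v1) | N3.N0=(alive,v0) N3.N1=(alive,v0) N3.N2=(alive,v0) N3.N3=(alive,v1)
Op 4: gossip N2<->N0 -> N2.N0=(alive,v0) N2.N1=(alive,v0) N2.N2=(alive,v0) N2.N3=(alive,v1) | N0.N0=(alive,v0) N0.N1=(alive,v0) N0.N2=(alive,v0) N0.N3=(alive,v1)
Op 5: gossip N3<->N2 -> N3.N0=(alive,v0) N3.N1=(alive,v0) N3.N2=(alive,v0) N3.N3=(alive,v1) | N2.N0=(alive,v0) N2.N1=(alive,v0) N2.N2=(alive,v0) N2.N3=(alive,v1)
Op 6: gossip N2<->N1 -> N2.N0=(alive,v0) N2.N1=(alive,v0) N2.N2=(alive,v0) N2.N3=(alive,v1) | N1.N0=(alive,v0) N1.N1=(alive,v0) N1.N2=(alive,v0) N1.N3=(alive,v1)
Op 7: gossip N3<->N0 -> N3.N0=(alive,v0) N3.N1=(alive,v0) N3.N2=(alive,v0) N3.N3=(alive,v1) | N0.N0=(alive,v0) N0.N1=(alive,v0) N0.N2=(alive,v0) N0.N3=(alive,v1)
Op 8: N2 marks N2=suspect -> (suspect,v1)
Op 9: gossip N0<->N2 -> N0.N0=(alive,v0) N0.N1=(alive,v0) N0.N2=(suspect,v1) N0.N3=(alive,v1) | N2.N0=(alive,v0) N2.N1=(alive,v0) N2.N2=(suspect,v1) N2.N3=(alive,v1)

Answer: N0=alive,0 N1=alive,0 N2=alive,0 N3=alive,1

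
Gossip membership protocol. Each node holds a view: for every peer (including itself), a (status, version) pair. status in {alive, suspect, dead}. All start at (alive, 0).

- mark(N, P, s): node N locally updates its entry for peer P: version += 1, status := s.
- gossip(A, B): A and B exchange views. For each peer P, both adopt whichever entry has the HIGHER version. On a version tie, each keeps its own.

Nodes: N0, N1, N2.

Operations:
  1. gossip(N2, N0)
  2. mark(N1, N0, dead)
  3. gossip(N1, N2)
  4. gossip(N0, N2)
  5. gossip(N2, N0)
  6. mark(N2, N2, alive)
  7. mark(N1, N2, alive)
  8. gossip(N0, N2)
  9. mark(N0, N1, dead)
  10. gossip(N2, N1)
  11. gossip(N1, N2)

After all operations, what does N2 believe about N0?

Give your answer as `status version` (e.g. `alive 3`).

Answer: dead 1

Derivation:
Op 1: gossip N2<->N0 -> N2.N0=(alive,v0) N2.N1=(alive,v0) N2.N2=(alive,v0) | N0.N0=(alive,v0) N0.N1=(alive,v0) N0.N2=(alive,v0)
Op 2: N1 marks N0=dead -> (dead,v1)
Op 3: gossip N1<->N2 -> N1.N0=(dead,v1) N1.N1=(alive,v0) N1.N2=(alive,v0) | N2.N0=(dead,v1) N2.N1=(alive,v0) N2.N2=(alive,v0)
Op 4: gossip N0<->N2 -> N0.N0=(dead,v1) N0.N1=(alive,v0) N0.N2=(alive,v0) | N2.N0=(dead,v1) N2.N1=(alive,v0) N2.N2=(alive,v0)
Op 5: gossip N2<->N0 -> N2.N0=(dead,v1) N2.N1=(alive,v0) N2.N2=(alive,v0) | N0.N0=(dead,v1) N0.N1=(alive,v0) N0.N2=(alive,v0)
Op 6: N2 marks N2=alive -> (alive,v1)
Op 7: N1 marks N2=alive -> (alive,v1)
Op 8: gossip N0<->N2 -> N0.N0=(dead,v1) N0.N1=(alive,v0) N0.N2=(alive,v1) | N2.N0=(dead,v1) N2.N1=(alive,v0) N2.N2=(alive,v1)
Op 9: N0 marks N1=dead -> (dead,v1)
Op 10: gossip N2<->N1 -> N2.N0=(dead,v1) N2.N1=(alive,v0) N2.N2=(alive,v1) | N1.N0=(dead,v1) N1.N1=(alive,v0) N1.N2=(alive,v1)
Op 11: gossip N1<->N2 -> N1.N0=(dead,v1) N1.N1=(alive,v0) N1.N2=(alive,v1) | N2.N0=(dead,v1) N2.N1=(alive,v0) N2.N2=(alive,v1)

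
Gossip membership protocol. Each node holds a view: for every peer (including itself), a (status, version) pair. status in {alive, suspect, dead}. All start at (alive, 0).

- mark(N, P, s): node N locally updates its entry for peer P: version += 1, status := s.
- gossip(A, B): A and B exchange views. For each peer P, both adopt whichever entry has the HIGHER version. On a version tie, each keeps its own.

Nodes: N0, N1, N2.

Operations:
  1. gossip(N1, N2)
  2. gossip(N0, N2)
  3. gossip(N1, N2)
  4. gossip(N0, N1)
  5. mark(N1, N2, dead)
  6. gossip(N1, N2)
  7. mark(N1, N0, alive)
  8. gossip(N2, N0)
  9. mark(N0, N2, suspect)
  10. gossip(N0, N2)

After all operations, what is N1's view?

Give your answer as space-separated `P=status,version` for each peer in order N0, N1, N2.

Op 1: gossip N1<->N2 -> N1.N0=(alive,v0) N1.N1=(alive,v0) N1.N2=(alive,v0) | N2.N0=(alive,v0) N2.N1=(alive,v0) N2.N2=(alive,v0)
Op 2: gossip N0<->N2 -> N0.N0=(alive,v0) N0.N1=(alive,v0) N0.N2=(alive,v0) | N2.N0=(alive,v0) N2.N1=(alive,v0) N2.N2=(alive,v0)
Op 3: gossip N1<->N2 -> N1.N0=(alive,v0) N1.N1=(alive,v0) N1.N2=(alive,v0) | N2.N0=(alive,v0) N2.N1=(alive,v0) N2.N2=(alive,v0)
Op 4: gossip N0<->N1 -> N0.N0=(alive,v0) N0.N1=(alive,v0) N0.N2=(alive,v0) | N1.N0=(alive,v0) N1.N1=(alive,v0) N1.N2=(alive,v0)
Op 5: N1 marks N2=dead -> (dead,v1)
Op 6: gossip N1<->N2 -> N1.N0=(alive,v0) N1.N1=(alive,v0) N1.N2=(dead,v1) | N2.N0=(alive,v0) N2.N1=(alive,v0) N2.N2=(dead,v1)
Op 7: N1 marks N0=alive -> (alive,v1)
Op 8: gossip N2<->N0 -> N2.N0=(alive,v0) N2.N1=(alive,v0) N2.N2=(dead,v1) | N0.N0=(alive,v0) N0.N1=(alive,v0) N0.N2=(dead,v1)
Op 9: N0 marks N2=suspect -> (suspect,v2)
Op 10: gossip N0<->N2 -> N0.N0=(alive,v0) N0.N1=(alive,v0) N0.N2=(suspect,v2) | N2.N0=(alive,v0) N2.N1=(alive,v0) N2.N2=(suspect,v2)

Answer: N0=alive,1 N1=alive,0 N2=dead,1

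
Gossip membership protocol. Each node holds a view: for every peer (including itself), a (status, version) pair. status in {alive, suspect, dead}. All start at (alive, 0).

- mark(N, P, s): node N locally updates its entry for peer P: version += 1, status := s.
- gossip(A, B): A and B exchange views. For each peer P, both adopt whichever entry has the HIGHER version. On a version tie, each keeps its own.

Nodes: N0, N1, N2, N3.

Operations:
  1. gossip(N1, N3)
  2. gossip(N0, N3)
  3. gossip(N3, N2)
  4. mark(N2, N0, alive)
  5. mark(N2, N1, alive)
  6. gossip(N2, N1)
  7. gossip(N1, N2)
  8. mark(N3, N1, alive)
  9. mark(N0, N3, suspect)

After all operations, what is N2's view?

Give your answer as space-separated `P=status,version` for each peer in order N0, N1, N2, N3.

Op 1: gossip N1<->N3 -> N1.N0=(alive,v0) N1.N1=(alive,v0) N1.N2=(alive,v0) N1.N3=(alive,v0) | N3.N0=(alive,v0) N3.N1=(alive,v0) N3.N2=(alive,v0) N3.N3=(alive,v0)
Op 2: gossip N0<->N3 -> N0.N0=(alive,v0) N0.N1=(alive,v0) N0.N2=(alive,v0) N0.N3=(alive,v0) | N3.N0=(alive,v0) N3.N1=(alive,v0) N3.N2=(alive,v0) N3.N3=(alive,v0)
Op 3: gossip N3<->N2 -> N3.N0=(alive,v0) N3.N1=(alive,v0) N3.N2=(alive,v0) N3.N3=(alive,v0) | N2.N0=(alive,v0) N2.N1=(alive,v0) N2.N2=(alive,v0) N2.N3=(alive,v0)
Op 4: N2 marks N0=alive -> (alive,v1)
Op 5: N2 marks N1=alive -> (alive,v1)
Op 6: gossip N2<->N1 -> N2.N0=(alive,v1) N2.N1=(alive,v1) N2.N2=(alive,v0) N2.N3=(alive,v0) | N1.N0=(alive,v1) N1.N1=(alive,v1) N1.N2=(alive,v0) N1.N3=(alive,v0)
Op 7: gossip N1<->N2 -> N1.N0=(alive,v1) N1.N1=(alive,v1) N1.N2=(alive,v0) N1.N3=(alive,v0) | N2.N0=(alive,v1) N2.N1=(alive,v1) N2.N2=(alive,v0) N2.N3=(alive,v0)
Op 8: N3 marks N1=alive -> (alive,v1)
Op 9: N0 marks N3=suspect -> (suspect,v1)

Answer: N0=alive,1 N1=alive,1 N2=alive,0 N3=alive,0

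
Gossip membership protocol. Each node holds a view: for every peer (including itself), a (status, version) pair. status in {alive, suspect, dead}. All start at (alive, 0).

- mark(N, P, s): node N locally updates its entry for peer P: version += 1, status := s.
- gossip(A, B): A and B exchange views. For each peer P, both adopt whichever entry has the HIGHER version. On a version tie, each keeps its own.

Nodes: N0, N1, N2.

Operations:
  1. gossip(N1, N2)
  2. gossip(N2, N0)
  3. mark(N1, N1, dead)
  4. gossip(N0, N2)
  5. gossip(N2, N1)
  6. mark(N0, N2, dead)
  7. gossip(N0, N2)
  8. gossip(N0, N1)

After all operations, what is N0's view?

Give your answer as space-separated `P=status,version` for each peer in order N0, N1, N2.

Op 1: gossip N1<->N2 -> N1.N0=(alive,v0) N1.N1=(alive,v0) N1.N2=(alive,v0) | N2.N0=(alive,v0) N2.N1=(alive,v0) N2.N2=(alive,v0)
Op 2: gossip N2<->N0 -> N2.N0=(alive,v0) N2.N1=(alive,v0) N2.N2=(alive,v0) | N0.N0=(alive,v0) N0.N1=(alive,v0) N0.N2=(alive,v0)
Op 3: N1 marks N1=dead -> (dead,v1)
Op 4: gossip N0<->N2 -> N0.N0=(alive,v0) N0.N1=(alive,v0) N0.N2=(alive,v0) | N2.N0=(alive,v0) N2.N1=(alive,v0) N2.N2=(alive,v0)
Op 5: gossip N2<->N1 -> N2.N0=(alive,v0) N2.N1=(dead,v1) N2.N2=(alive,v0) | N1.N0=(alive,v0) N1.N1=(dead,v1) N1.N2=(alive,v0)
Op 6: N0 marks N2=dead -> (dead,v1)
Op 7: gossip N0<->N2 -> N0.N0=(alive,v0) N0.N1=(dead,v1) N0.N2=(dead,v1) | N2.N0=(alive,v0) N2.N1=(dead,v1) N2.N2=(dead,v1)
Op 8: gossip N0<->N1 -> N0.N0=(alive,v0) N0.N1=(dead,v1) N0.N2=(dead,v1) | N1.N0=(alive,v0) N1.N1=(dead,v1) N1.N2=(dead,v1)

Answer: N0=alive,0 N1=dead,1 N2=dead,1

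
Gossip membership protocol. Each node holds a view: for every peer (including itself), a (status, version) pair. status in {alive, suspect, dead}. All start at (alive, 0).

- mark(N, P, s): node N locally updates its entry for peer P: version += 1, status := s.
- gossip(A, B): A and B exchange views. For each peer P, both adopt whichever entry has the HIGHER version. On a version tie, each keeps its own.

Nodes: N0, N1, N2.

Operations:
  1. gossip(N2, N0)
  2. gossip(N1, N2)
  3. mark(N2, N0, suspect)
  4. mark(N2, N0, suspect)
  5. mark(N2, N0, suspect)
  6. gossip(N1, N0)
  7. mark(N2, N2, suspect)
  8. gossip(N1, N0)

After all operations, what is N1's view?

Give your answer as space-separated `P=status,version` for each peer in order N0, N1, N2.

Answer: N0=alive,0 N1=alive,0 N2=alive,0

Derivation:
Op 1: gossip N2<->N0 -> N2.N0=(alive,v0) N2.N1=(alive,v0) N2.N2=(alive,v0) | N0.N0=(alive,v0) N0.N1=(alive,v0) N0.N2=(alive,v0)
Op 2: gossip N1<->N2 -> N1.N0=(alive,v0) N1.N1=(alive,v0) N1.N2=(alive,v0) | N2.N0=(alive,v0) N2.N1=(alive,v0) N2.N2=(alive,v0)
Op 3: N2 marks N0=suspect -> (suspect,v1)
Op 4: N2 marks N0=suspect -> (suspect,v2)
Op 5: N2 marks N0=suspect -> (suspect,v3)
Op 6: gossip N1<->N0 -> N1.N0=(alive,v0) N1.N1=(alive,v0) N1.N2=(alive,v0) | N0.N0=(alive,v0) N0.N1=(alive,v0) N0.N2=(alive,v0)
Op 7: N2 marks N2=suspect -> (suspect,v1)
Op 8: gossip N1<->N0 -> N1.N0=(alive,v0) N1.N1=(alive,v0) N1.N2=(alive,v0) | N0.N0=(alive,v0) N0.N1=(alive,v0) N0.N2=(alive,v0)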